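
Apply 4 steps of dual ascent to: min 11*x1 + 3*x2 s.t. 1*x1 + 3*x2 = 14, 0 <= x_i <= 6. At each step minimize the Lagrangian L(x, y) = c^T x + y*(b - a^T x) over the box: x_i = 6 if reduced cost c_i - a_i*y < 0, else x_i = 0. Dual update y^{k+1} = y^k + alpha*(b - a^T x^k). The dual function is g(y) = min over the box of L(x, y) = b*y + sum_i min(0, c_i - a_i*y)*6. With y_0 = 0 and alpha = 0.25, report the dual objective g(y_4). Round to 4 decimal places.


Dual ascent for LP: min 11*x1 + 3*x2, 1*x1 + 3*x2 = 14, 0 <= x_i <= 6
Step 1: y^k = 0.0, reduced costs: (11.0, 3.0)
  x^k = (0.0, 0.0), subgradient = b - a^T x = 14.0
  y^{k+1} = 0.0 + 0.25*14.0 = 3.5
Step 2: y^k = 3.5, reduced costs: (7.5, -7.5)
  x^k = (0.0, 6.0), subgradient = b - a^T x = -4.0
  y^{k+1} = 3.5 + 0.25*-4.0 = 2.5
Step 3: y^k = 2.5, reduced costs: (8.5, -4.5)
  x^k = (0.0, 6.0), subgradient = b - a^T x = -4.0
  y^{k+1} = 2.5 + 0.25*-4.0 = 1.5
Step 4: y^k = 1.5, reduced costs: (9.5, -1.5)
  x^k = (0.0, 6.0), subgradient = b - a^T x = -4.0
  y^{k+1} = 1.5 + 0.25*-4.0 = 0.5
Dual objective at y_4 = 0.5: reduced costs (10.5, 1.5), box minimizer x = (0.0, 0.0)
g(y_4) = b*y + (c1 - a1*y)*x1 + (c2 - a2*y)*x2 = 14*0.5 + 10.5*0.0 + 1.5*0.0 = 7.0 + 0.0 + 0.0 = 7.0


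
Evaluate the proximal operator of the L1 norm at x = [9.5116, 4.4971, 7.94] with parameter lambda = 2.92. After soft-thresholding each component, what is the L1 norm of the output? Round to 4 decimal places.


Soft-thresholding with lambda = 2.92:
prox(9.5116) = sign(9.5116)*max(|9.5116| - 2.92, 0) = 6.5916
prox(4.4971) = sign(4.4971)*max(|4.4971| - 2.92, 0) = 1.5771
prox(7.94) = sign(7.94)*max(|7.94| - 2.92, 0) = 5.02
prox(x) = [6.5916, 1.5771, 5.02]
||prox(x)||_1 = 6.5916 + 1.5771 + 5.02 = 13.1887


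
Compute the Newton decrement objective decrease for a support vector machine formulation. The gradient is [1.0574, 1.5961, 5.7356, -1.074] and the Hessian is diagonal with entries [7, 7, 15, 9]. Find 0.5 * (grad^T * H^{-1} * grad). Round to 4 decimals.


Step 1: H is diagonal, so H^(-1) * g = [0.1511, 0.228, 0.3824, -0.1193].
Step 2: g^T H^(-1) g = sum_i g_i^2 / H_ii
  = (1.0574)^2/7 + (1.5961)^2/7 + (5.7356)^2/15 + (-1.074)^2/9
  = 0.1597 + 0.3639 + 2.1931 + 0.1282 = 2.845
Step 3: Objective decrease = 0.5 * g^T H^(-1) g = 1.4225


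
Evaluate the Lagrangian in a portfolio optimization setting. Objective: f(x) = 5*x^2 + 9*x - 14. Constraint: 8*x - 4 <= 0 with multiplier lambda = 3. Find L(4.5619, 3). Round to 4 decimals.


Step 1: Evaluate f(x).
f(4.5619) = 5*4.5619^2 + 9*4.5619 - 14 = 131.1118
Step 2: Evaluate g(x).
g(4.5619) = 8*4.5619 - 4 = 32.4952
Step 3: Compute Lagrangian.
L = 131.1118 + 3*32.4952 = 228.5974


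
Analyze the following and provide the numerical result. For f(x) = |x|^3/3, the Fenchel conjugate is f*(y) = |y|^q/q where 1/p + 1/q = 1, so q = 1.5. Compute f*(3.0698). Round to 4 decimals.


The conjugate exponent q satisfies 1/p + 1/q = 1.
p = 3, so q = 3/(3 - 1) = 1.5
|y|^q = 3.0698^1.5 = 5.3785
f*(3.0698) = 5.3785 / 1.5 = 3.5857


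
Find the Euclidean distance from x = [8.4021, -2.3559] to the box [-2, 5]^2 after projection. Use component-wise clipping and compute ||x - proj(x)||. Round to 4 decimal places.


Project each component onto [-2, 5].
clip(8.4021) = 5.0, clip(-2.3559) = -2.0
Projection = [5.0, -2.0]
Squared diffs: [11.5743, 0.1267]
Distance = sqrt(11.701) = 3.4207


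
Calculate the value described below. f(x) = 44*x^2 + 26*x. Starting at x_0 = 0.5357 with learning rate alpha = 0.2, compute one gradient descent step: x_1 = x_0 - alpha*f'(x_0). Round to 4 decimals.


We compute the gradient at x_0 and apply the update.
f'(x) = 88*x + 26
f'(0.5357) = 88*0.5357 + 26 = 73.1416
x_1 = 0.5357 - 0.2*73.1416 = -14.0926


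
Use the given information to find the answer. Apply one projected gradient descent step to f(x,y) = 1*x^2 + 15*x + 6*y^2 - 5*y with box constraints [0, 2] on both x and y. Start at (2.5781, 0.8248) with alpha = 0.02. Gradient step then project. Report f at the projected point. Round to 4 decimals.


Step 1: Compute gradient at (2.5781, 0.8248).
grad_x = 2*1*2.5781 + 15 = 20.1562
grad_y = 2*6*0.8248 - 5 = 4.8976
Step 2: Gradient step.
x_raw = 2.5781 - 0.02*20.1562 = 2.175
y_raw = 0.8248 - 0.02*4.8976 = 0.7268
Step 3: Project onto [0, 2].
x_proj = clip(2.175) = 2.0
y_proj = clip(0.7268) = 0.7268
Step 4: Evaluate f.
f(2.0, 0.7268) = 33.5356


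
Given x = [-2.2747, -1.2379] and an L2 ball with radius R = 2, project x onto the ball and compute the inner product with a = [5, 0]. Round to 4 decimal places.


Step 1: Compute ||x|| (intermediates to 6 decimals).
||x|| = sqrt((-2.2747)^2 + (-1.2379)^2) = 2.589721
Step 2: Project.
Since ||x|| > R, scale = R/||x|| = 2/2.589721 = 0.772284, proj(x) = scale * x
proj(x) = [-1.756714, -0.95601]
Step 3: Dot product.
a^T * proj(x) = 5*(-1.756714) + 0*(-0.95601) = -8.7836


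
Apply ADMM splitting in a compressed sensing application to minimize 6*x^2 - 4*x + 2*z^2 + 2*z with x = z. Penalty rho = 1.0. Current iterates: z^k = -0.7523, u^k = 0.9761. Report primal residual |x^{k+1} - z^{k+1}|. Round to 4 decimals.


ADMM iteration with rho = 1.0, z^k = -0.7523, u^k = 0.9761
Step 1: x-update.
Minimize 6*x^2 - 4*x + (1.0/2)*(x + 0.7523 + 0.9761)^2
FOC: (2*6 + 1.0)*x = 4 + 1.0*(-0.7523 - 0.9761)
x^{k+1} = 0.1747
Step 2: z-update.
Minimize 2*z^2 + 2*z + (1.0/2)*(0.1747 - z + 0.9761)^2
FOC: (2*2 + 1.0)*z = -2 + 1.0*(0.1747 + 0.9761)
z^{k+1} = -0.1698
Step 3: u-update.
u^{k+1} = 0.9761 + 0.1747 + 0.1698 = 1.3207
Step 4: Primal residual = |0.1747 + 0.1698| = 0.3446


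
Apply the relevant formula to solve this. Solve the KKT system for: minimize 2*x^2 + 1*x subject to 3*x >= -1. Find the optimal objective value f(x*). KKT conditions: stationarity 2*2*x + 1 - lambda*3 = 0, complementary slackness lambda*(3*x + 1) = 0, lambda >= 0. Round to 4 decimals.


Step 1: Try lambda = 0 (constraint inactive).
Stationarity: 2*2*x + 1 = 0
x* = -1/(2*2) = -0.25
Check constraint: 3*-0.25 = -0.75 >= -1 -- satisfied.
Step 2: Compute optimal value.
f(x*) = 2*(-0.25)^2 + 1*(-0.25) = -0.125


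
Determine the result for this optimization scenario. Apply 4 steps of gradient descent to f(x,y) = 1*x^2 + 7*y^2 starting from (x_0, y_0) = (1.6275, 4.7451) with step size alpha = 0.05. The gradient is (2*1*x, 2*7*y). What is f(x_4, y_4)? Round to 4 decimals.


Gradient descent on f(x,y) = 1*x^2 + 7*y^2.
Starting point: (1.6275, 4.7451), alpha = 0.05
Step 1: grad_x = 2*1*1.6275 = 3.255, grad_y = 2*7*4.7451 = 66.4314
  x_1 = 1.6275 - 0.05*3.255 = 1.4648
  y_1 = 4.7451 - 0.05*66.4314 = 1.4235
Step 2: grad_x = 2*1*1.4648 = 2.9295, grad_y = 2*7*1.4235 = 19.9294
  x_2 = 1.4648 - 0.05*2.9295 = 1.3183
  y_2 = 1.4235 - 0.05*19.9294 = 0.4271
Step 3: grad_x = 2*1*1.3183 = 2.6366, grad_y = 2*7*0.4271 = 5.9788
  x_3 = 1.3183 - 0.05*2.6366 = 1.1864
  y_3 = 0.4271 - 0.05*5.9788 = 0.1281
Step 4: grad_x = 2*1*1.1864 = 2.3729, grad_y = 2*7*0.1281 = 1.7936
  x_4 = 1.1864 - 0.05*2.3729 = 1.0678
  y_4 = 0.1281 - 0.05*1.7936 = 0.0384
f(1.0678, 0.0384) = 1*1.0678^2 + 7*0.0384^2 = 1.1505


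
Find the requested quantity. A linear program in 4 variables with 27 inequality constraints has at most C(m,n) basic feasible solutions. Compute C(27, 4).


Each vertex corresponds to some choice of n active constraints out of m, so the number of vertices is at most C(m, n) = m! / (n!(m-n)!).
m = 27, n = 4
Numerator: 27 * 26 * 25 * 24
Denominator: 4! = 24
C(27, 4) = 17550


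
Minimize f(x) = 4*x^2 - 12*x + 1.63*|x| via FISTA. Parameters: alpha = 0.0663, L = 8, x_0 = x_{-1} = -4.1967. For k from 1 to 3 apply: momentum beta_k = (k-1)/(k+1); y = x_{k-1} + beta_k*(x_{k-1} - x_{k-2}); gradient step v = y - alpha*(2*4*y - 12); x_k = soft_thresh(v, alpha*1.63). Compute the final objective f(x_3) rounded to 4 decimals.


FISTA on f(x) = 4*x^2 - 12*x + 1.63*|x|
L = 8, alpha = 0.0663
Iteration 1: beta = 0.0, y = -4.1967 + 0.0*(-4.1967 + 4.1967) = -4.1967
  grad(y) = -45.5736, v = y - alpha*grad = -1.1752
  prox(v) = soft_thresh(-1.1752, 0.1081) = -1.0671
Iteration 2: beta = 0.3333, y = -1.0671 + 0.3333*(-1.0671 + 4.1967) = -0.0239
  grad(y) = -12.1912, v = y - alpha*grad = 0.7844
  prox(v) = soft_thresh(0.7844, 0.1081) = 0.6763
Iteration 3: beta = 0.5, y = 0.6763 + 0.5*(0.6763 + 1.0671) = 1.548
  grad(y) = 0.3841, v = y - alpha*grad = 1.5225
  prox(v) = soft_thresh(1.5225, 0.1081) = 1.4145
f(x_3) = 4*1.4145^2 - 12*1.4145 + 1.63*|1.4145| = -6.6651


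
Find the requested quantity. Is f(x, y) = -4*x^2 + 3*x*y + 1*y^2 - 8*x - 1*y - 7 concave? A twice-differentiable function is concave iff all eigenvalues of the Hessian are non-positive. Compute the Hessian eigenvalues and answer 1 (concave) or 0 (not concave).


The Hessian of f(x,y) = -4*x^2 + 3*x*y + 1*y^2 - 8*x - 1*y - 7 is:
H = [[-8, 3], [3, 2]]
Trace = -8 + 2 = -6
Determinant = -8*2 - (3)^2 = -25
Discriminant = (-6)^2 - 4*-25 = 136.0
Eigenvalues: lambda_1 = -8.831, lambda_2 = 2.831
The function is not concave.

0


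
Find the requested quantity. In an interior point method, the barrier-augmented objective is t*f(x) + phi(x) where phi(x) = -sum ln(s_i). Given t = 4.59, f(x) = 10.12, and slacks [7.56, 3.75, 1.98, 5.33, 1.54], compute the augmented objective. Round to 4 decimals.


Step 1: Compute log-barrier.
ln values: [2.0229, 1.3218, 0.6831, 1.6734, 0.4318]
phi = -(2.0229 + 1.3218 + 0.6831 + 1.6734 + 0.4318) = -6.1329
Step 2: Compute augmented objective.
t*f(x) = 4.59*10.12 = 46.4508
Total = 46.4508 - 6.1329 = 40.3179


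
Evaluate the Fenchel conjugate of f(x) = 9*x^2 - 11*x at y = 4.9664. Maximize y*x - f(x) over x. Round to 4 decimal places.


f*(y) = sup_x {y*x - a*x^2 - b*x} = sup_x {(y-b)*x - a*x^2}
FOC: (y - b) - 2a*x = 0 => x* = (y - b)/(2a)
x* = (4.9664 + 11)/(2*9) = 0.887
f*(4.9664) = (y-b)^2/(4a) = (4.9664 + 11)^2/(4*9)
= 254.9259/36 = 7.0813


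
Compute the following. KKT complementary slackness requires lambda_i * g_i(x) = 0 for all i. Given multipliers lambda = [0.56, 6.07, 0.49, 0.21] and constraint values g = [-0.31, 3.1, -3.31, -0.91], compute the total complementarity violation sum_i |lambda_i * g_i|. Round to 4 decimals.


KKT complementary slackness check:
lambda_1 * g_1 = 0.56 * -0.31 = -0.1736
lambda_2 * g_2 = 6.07 * 3.1 = 18.817
lambda_3 * g_3 = 0.49 * -3.31 = -1.6219
lambda_4 * g_4 = 0.21 * -0.91 = -0.1911
Total violation = 0.1736 + 18.817 + 1.6219 + 0.1911 = 20.8036


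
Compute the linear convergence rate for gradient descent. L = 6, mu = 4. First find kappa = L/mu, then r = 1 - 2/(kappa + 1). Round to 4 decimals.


Step 1: Compute the condition number.
kappa = L/mu = 6/4 = 1.5
Step 2: Compute the convergence rate.
r = 1 - 2/(kappa + 1) = 1 - 2*mu/(L + mu) = (L - mu)/(L + mu) = 2/10 = 0.2


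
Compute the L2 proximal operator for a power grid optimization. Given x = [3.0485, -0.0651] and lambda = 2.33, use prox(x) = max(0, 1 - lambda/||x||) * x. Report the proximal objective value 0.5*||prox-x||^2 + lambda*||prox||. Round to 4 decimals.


Step 1: Compute ||x||.
||x|| = 3.0492
Step 2: Compute scaling factor.
scale = max(0, 1 - 2.33/3.0492) = 0.2359
Step 3: prox(x) = [0.719, -0.0154]
||prox(x)|| = 0.7192
Step 4: Proximal objective.
0.5*||prox-x||^2 = 2.7145
lambda*||prox|| = 1.6757
Total = 4.3902


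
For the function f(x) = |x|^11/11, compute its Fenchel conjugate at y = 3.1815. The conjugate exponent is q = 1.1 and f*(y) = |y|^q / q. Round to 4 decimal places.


The conjugate exponent q satisfies 1/p + 1/q = 1.
p = 11, so q = 11/(11 - 1) = 1.1
|y|^q = 3.1815^1.1 = 3.5719
f*(3.1815) = 3.5719 / 1.1 = 3.2472


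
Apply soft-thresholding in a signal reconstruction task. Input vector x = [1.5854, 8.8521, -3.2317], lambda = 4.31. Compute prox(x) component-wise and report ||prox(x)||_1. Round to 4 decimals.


Soft-thresholding with lambda = 4.31:
prox(1.5854) = sign(1.5854)*max(|1.5854| - 4.31, 0) = 0.0
prox(8.8521) = sign(8.8521)*max(|8.8521| - 4.31, 0) = 4.5421
prox(-3.2317) = sign(-3.2317)*max(|-3.2317| - 4.31, 0) = 0.0
prox(x) = [0.0, 4.5421, 0.0]
||prox(x)||_1 = 0.0 + 4.5421 + 0.0 = 4.5421


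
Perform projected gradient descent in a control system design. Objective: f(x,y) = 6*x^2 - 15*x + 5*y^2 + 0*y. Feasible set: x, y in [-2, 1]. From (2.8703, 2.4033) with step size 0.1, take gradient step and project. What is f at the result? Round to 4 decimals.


Step 1: Compute gradient at (2.8703, 2.4033).
grad_x = 2*6*2.8703 - 15 = 19.4436
grad_y = 2*5*2.4033 + 0 = 24.033
Step 2: Gradient step.
x_raw = 2.8703 - 0.1*19.4436 = 0.9259
y_raw = 2.4033 - 0.1*24.033 = 0.0
Step 3: Project onto [-2, 1].
x_proj = clip(0.9259) = 0.9259
y_proj = clip(0.0) = 0.0
Step 4: Evaluate f.
f(0.9259, 0.0) = -8.7449


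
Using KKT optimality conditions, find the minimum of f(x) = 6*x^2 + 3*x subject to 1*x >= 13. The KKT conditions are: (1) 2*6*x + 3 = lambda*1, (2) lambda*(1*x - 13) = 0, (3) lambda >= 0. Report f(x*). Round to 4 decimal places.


Step 1: Try lambda = 0 (constraint inactive).
x_unc = -3/(2*6) = -0.25
Check: 1*-0.25 = -0.25 < 13 -- violated!
Step 2: Constraint must be active: 1*x = 13
x* = 13/1 = 13.0
lambda = (2*6*13.0 + 3)/1 = 159.0
Step 3: Compute optimal value.
f(x*) = 6*13.0^2 + 3*13.0 = 1053.0


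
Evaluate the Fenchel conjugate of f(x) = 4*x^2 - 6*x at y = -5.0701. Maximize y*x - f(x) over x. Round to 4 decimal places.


f*(y) = sup_x {y*x - a*x^2 - b*x} = sup_x {(y-b)*x - a*x^2}
FOC: (y - b) - 2a*x = 0 => x* = (y - b)/(2a)
x* = (-5.0701 + 6)/(2*4) = 0.1162
f*(-5.0701) = (y-b)^2/(4a) = (-5.0701 + 6)^2/(4*4)
= 0.8647/16 = 0.054


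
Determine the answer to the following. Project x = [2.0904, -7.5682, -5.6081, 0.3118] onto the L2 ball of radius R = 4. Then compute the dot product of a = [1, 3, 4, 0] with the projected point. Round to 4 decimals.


Step 1: Compute ||x|| (intermediates to 6 decimals).
||x|| = sqrt(2.0904^2 + (-7.5682)^2 + (-5.6081)^2 + 0.3118^2) = 9.653778
Step 2: Project.
Since ||x|| > R, scale = R/||x|| = 4/9.653778 = 0.414346, proj(x) = scale * x
proj(x) = [0.866149, -3.135853, -2.323694, 0.129193]
Step 3: Dot product.
a^T * proj(x) = 1*0.866149 + 3*(-3.135853) + 4*(-2.323694) + 0*0.129193 = -17.8362


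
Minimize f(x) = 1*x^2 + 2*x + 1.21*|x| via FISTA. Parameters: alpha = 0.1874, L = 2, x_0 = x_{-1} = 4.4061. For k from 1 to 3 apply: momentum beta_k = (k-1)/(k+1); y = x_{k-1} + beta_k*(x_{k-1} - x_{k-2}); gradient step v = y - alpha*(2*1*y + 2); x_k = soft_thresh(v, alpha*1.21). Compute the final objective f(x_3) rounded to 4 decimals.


FISTA on f(x) = 1*x^2 + 2*x + 1.21*|x|
L = 2, alpha = 0.1874
Iteration 1: beta = 0.0, y = 4.4061 + 0.0*(4.4061 - 4.4061) = 4.4061
  grad(y) = 10.8122, v = y - alpha*grad = 2.3799
  prox(v) = soft_thresh(2.3799, 0.2268) = 2.1531
Iteration 2: beta = 0.3333, y = 2.1531 + 0.3333*(2.1531 - 4.4061) = 1.4022
  grad(y) = 4.8043, v = y - alpha*grad = 0.5018
  prox(v) = soft_thresh(0.5018, 0.2268) = 0.2751
Iteration 3: beta = 0.5, y = 0.2751 + 0.5*(0.2751 - 2.1531) = -0.664
  grad(y) = 0.6721, v = y - alpha*grad = -0.7899
  prox(v) = soft_thresh(-0.7899, 0.2268) = -0.5632
f(x_3) = 1*(-0.5632)^2 + 2*(-0.5632) + 1.21*|-0.5632| = -0.1277


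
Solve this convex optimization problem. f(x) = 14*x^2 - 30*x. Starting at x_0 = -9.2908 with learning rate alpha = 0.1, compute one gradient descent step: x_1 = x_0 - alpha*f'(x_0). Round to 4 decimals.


We compute the gradient at x_0 and apply the update.
f'(x) = 28*x - 30
f'(-9.2908) = 28*-9.2908 - 30 = -290.1424
x_1 = -9.2908 - 0.1*-290.1424 = 19.7234


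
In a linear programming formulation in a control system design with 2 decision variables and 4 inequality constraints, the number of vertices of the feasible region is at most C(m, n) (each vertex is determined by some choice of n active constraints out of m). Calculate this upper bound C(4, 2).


Each vertex corresponds to some choice of n active constraints out of m, so the number of vertices is at most C(m, n) = m! / (n!(m-n)!).
m = 4, n = 2
Numerator: 4 * 3
Denominator: 2! = 2
C(4, 2) = 6


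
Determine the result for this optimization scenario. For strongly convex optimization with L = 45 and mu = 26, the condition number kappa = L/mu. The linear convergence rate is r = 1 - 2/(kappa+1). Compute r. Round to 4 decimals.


Step 1: Compute the condition number.
kappa = L/mu = 45/26 = 1.7308
Step 2: Compute the convergence rate.
r = 1 - 2/(kappa + 1) = 1 - 2*mu/(L + mu) = (L - mu)/(L + mu) = 19/71 = 0.2676


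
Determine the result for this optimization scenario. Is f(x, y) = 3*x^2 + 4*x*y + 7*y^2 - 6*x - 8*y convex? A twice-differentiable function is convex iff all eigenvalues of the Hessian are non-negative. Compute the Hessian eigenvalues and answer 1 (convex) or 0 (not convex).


The Hessian of f(x,y) = 3*x^2 + 4*x*y + 7*y^2 - 6*x - 8*y is:
H = [[6, 4], [4, 14]]
Trace = 6 + 14 = 20
Determinant = 6*14 - (4)^2 = 68
Discriminant = (20)^2 - 4*68 = 128.0
Eigenvalues: lambda_1 = 4.3431, lambda_2 = 15.6569
The function is convex.

1


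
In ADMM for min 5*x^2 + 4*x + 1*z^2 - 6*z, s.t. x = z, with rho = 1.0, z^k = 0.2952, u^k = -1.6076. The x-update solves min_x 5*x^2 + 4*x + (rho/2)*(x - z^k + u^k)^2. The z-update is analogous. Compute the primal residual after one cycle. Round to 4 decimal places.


ADMM iteration with rho = 1.0, z^k = 0.2952, u^k = -1.6076
Step 1: x-update.
Minimize 5*x^2 + 4*x + (1.0/2)*(x - 0.2952 - 1.6076)^2
FOC: (2*5 + 1.0)*x = -4 + 1.0*(0.2952 + 1.6076)
x^{k+1} = -0.1907
Step 2: z-update.
Minimize 1*z^2 - 6*z + (1.0/2)*(-0.1907 - z - 1.6076)^2
FOC: (2*1 + 1.0)*z = 6 + 1.0*(-0.1907 - 1.6076)
z^{k+1} = 1.4006
Step 3: u-update.
u^{k+1} = -1.6076 - 0.1907 - 1.4006 = -3.1988
Step 4: Primal residual = |-0.1907 - 1.4006| = 1.5912


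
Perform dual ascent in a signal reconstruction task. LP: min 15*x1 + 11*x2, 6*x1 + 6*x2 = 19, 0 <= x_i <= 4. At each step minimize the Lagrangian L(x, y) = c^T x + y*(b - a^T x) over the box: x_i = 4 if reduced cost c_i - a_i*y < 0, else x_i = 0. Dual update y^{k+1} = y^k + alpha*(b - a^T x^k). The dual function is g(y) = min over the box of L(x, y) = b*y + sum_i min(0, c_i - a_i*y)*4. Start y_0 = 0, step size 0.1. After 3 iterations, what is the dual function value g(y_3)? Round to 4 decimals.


Dual ascent for LP: min 15*x1 + 11*x2, 6*x1 + 6*x2 = 19, 0 <= x_i <= 4
Step 1: y^k = 0.0, reduced costs: (15.0, 11.0)
  x^k = (0.0, 0.0), subgradient = b - a^T x = 19.0
  y^{k+1} = 0.0 + 0.1*19.0 = 1.9
Step 2: y^k = 1.9, reduced costs: (3.6, -0.4)
  x^k = (0.0, 4.0), subgradient = b - a^T x = -5.0
  y^{k+1} = 1.9 + 0.1*-5.0 = 1.4
Step 3: y^k = 1.4, reduced costs: (6.6, 2.6)
  x^k = (0.0, 0.0), subgradient = b - a^T x = 19.0
  y^{k+1} = 1.4 + 0.1*19.0 = 3.3
Dual objective at y_3 = 3.3: reduced costs (-4.8, -8.8), box minimizer x = (4.0, 4.0)
g(y_3) = b*y + (c1 - a1*y)*x1 + (c2 - a2*y)*x2 = 19*3.3 + (-4.8)*4.0 + (-8.8)*4.0 = 62.7 - 19.2 - 35.2 = 8.3


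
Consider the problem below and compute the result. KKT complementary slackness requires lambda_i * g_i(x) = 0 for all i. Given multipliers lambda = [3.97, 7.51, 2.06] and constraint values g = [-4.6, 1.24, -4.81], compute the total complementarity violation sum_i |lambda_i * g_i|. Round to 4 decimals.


KKT complementary slackness check:
lambda_1 * g_1 = 3.97 * -4.6 = -18.262
lambda_2 * g_2 = 7.51 * 1.24 = 9.3124
lambda_3 * g_3 = 2.06 * -4.81 = -9.9086
Total violation = 18.262 + 9.3124 + 9.9086 = 37.483


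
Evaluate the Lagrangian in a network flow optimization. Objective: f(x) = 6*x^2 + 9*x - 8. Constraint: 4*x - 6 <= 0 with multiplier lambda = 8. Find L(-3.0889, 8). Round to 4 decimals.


Step 1: Evaluate f(x).
f(-3.0889) = 6*(-3.0889)^2 + 9*(-3.0889) - 8 = 21.4477
Step 2: Evaluate g(x).
g(-3.0889) = 4*-3.0889 - 6 = -18.3556
Step 3: Compute Lagrangian.
L = 21.4477 + 8*-18.3556 = -125.3971


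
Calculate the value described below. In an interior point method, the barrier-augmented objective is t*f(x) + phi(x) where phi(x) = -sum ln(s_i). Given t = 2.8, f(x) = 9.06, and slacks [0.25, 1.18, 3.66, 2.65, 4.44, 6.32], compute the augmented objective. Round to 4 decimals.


Step 1: Compute log-barrier.
ln values: [-1.3863, 0.1655, 1.2975, 0.9746, 1.4907, 1.8437]
phi = -(-1.3863 + 0.1655 + 1.2975 + 0.9746 + 1.4907 + 1.8437) = -4.3856
Step 2: Compute augmented objective.
t*f(x) = 2.8*9.06 = 25.368
Total = 25.368 - 4.3856 = 20.9824


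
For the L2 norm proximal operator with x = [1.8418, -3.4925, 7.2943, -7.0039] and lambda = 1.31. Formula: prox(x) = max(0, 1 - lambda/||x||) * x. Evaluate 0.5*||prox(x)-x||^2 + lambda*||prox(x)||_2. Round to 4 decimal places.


Step 1: Compute ||x||.
||x|| = 10.8559
Step 2: Compute scaling factor.
scale = max(0, 1 - 1.31/10.8559) = 0.8793
Step 3: prox(x) = [1.6195, -3.0711, 6.4141, -6.1587]
||prox(x)|| = 9.5459
Step 4: Proximal objective.
0.5*||prox-x||^2 = 0.8581
lambda*||prox|| = 12.5051
Total = 13.3632


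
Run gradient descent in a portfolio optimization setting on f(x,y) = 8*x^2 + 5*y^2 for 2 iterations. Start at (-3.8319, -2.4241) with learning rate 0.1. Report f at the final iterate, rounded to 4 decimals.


Gradient descent on f(x,y) = 8*x^2 + 5*y^2.
Starting point: (-3.8319, -2.4241), alpha = 0.1
Step 1: grad_x = 2*8*-3.8319 = -61.3104, grad_y = 2*5*-2.4241 = -24.241
  x_1 = -3.8319 - 0.1*-61.3104 = 2.2991
  y_1 = -2.4241 - 0.1*-24.241 = 0.0
Step 2: grad_x = 2*8*2.2991 = 36.7862, grad_y = 2*5*0.0 = 0.0
  x_2 = 2.2991 - 0.1*36.7862 = -1.3795
  y_2 = 0.0 - 0.1*0.0 = 0.0
f(-1.3795, 0.0) = 8*(-1.3795)^2 + 5*0.0^2 = 15.2238


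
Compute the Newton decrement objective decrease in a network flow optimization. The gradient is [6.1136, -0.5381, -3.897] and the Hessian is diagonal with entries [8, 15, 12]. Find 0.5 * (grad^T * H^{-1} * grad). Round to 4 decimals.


Step 1: H is diagonal, so H^(-1) * g = [0.7642, -0.0359, -0.3248].
Step 2: g^T H^(-1) g = sum_i g_i^2 / H_ii
  = (6.1136)^2/8 + (-0.5381)^2/15 + (-3.897)^2/12
  = 4.672 + 0.0193 + 1.2656 = 5.9569
Step 3: Objective decrease = 0.5 * g^T H^(-1) g = 2.9784


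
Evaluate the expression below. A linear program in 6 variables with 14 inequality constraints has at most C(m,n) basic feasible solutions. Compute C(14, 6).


Each vertex corresponds to some choice of n active constraints out of m, so the number of vertices is at most C(m, n) = m! / (n!(m-n)!).
m = 14, n = 6
Numerator: 14 * 13 * 12 * 11 * 10 * 9
Denominator: 6! = 720
C(14, 6) = 3003


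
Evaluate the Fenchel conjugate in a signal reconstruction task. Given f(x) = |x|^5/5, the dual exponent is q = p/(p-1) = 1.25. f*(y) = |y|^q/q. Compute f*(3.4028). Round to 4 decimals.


The conjugate exponent q satisfies 1/p + 1/q = 1.
p = 5, so q = 5/(5 - 1) = 1.25
|y|^q = 3.4028^1.25 = 4.6216
f*(3.4028) = 4.6216 / 1.25 = 3.6973


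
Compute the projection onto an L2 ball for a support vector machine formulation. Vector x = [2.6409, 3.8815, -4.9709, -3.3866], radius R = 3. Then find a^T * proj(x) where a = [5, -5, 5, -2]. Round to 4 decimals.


Step 1: Compute ||x|| (intermediates to 6 decimals).
||x|| = sqrt(2.6409^2 + 3.8815^2 + (-4.9709)^2 + (-3.3866)^2) = 7.630157
Step 2: Project.
Since ||x|| > R, scale = R/||x|| = 3/7.630157 = 0.393177, proj(x) = scale * x
proj(x) = [1.038341, 1.526117, -1.954444, -1.331533]
Step 3: Dot product.
a^T * proj(x) = 5*1.038341 - 5*1.526117 + 5*(-1.954444) - 2*(-1.331533) = -9.548


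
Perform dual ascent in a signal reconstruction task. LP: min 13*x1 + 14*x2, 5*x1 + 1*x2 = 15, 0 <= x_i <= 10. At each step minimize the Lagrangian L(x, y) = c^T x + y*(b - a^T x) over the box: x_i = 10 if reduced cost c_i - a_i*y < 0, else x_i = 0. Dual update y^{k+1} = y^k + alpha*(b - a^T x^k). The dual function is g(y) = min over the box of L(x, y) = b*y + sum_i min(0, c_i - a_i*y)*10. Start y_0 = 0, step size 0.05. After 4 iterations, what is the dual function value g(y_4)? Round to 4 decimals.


Dual ascent for LP: min 13*x1 + 14*x2, 5*x1 + 1*x2 = 15, 0 <= x_i <= 10
Step 1: y^k = 0.0, reduced costs: (13.0, 14.0)
  x^k = (0.0, 0.0), subgradient = b - a^T x = 15.0
  y^{k+1} = 0.0 + 0.05*15.0 = 0.75
Step 2: y^k = 0.75, reduced costs: (9.25, 13.25)
  x^k = (0.0, 0.0), subgradient = b - a^T x = 15.0
  y^{k+1} = 0.75 + 0.05*15.0 = 1.5
Step 3: y^k = 1.5, reduced costs: (5.5, 12.5)
  x^k = (0.0, 0.0), subgradient = b - a^T x = 15.0
  y^{k+1} = 1.5 + 0.05*15.0 = 2.25
Step 4: y^k = 2.25, reduced costs: (1.75, 11.75)
  x^k = (0.0, 0.0), subgradient = b - a^T x = 15.0
  y^{k+1} = 2.25 + 0.05*15.0 = 3.0
Dual objective at y_4 = 3.0: reduced costs (-2.0, 11.0), box minimizer x = (10.0, 0.0)
g(y_4) = b*y + (c1 - a1*y)*x1 + (c2 - a2*y)*x2 = 15*3.0 + (-2.0)*10.0 + 11.0*0.0 = 45.0 - 20.0 + 0.0 = 25.0


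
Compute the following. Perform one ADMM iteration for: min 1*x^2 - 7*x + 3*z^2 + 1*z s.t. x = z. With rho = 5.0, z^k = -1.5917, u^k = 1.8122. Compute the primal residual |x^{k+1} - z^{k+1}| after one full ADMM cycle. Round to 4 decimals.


ADMM iteration with rho = 5.0, z^k = -1.5917, u^k = 1.8122
Step 1: x-update.
Minimize 1*x^2 - 7*x + (5.0/2)*(x + 1.5917 + 1.8122)^2
FOC: (2*1 + 5.0)*x = 7 + 5.0*(-1.5917 - 1.8122)
x^{k+1} = -1.4314
Step 2: z-update.
Minimize 3*z^2 + 1*z + (5.0/2)*(-1.4314 - z + 1.8122)^2
FOC: (2*3 + 5.0)*z = -1 + 5.0*(-1.4314 + 1.8122)
z^{k+1} = 0.0822
Step 3: u-update.
u^{k+1} = 1.8122 - 1.4314 - 0.0822 = 0.2986
Step 4: Primal residual = |-1.4314 - 0.0822| = 1.5136


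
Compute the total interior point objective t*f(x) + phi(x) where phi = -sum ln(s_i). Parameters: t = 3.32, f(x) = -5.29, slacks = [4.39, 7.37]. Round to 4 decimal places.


Step 1: Compute log-barrier.
ln values: [1.4793, 1.9974]
phi = -(1.4793 + 1.9974) = -3.4767
Step 2: Compute augmented objective.
t*f(x) = 3.32*-5.29 = -17.5628
Total = -17.5628 - 3.4767 = -21.0395


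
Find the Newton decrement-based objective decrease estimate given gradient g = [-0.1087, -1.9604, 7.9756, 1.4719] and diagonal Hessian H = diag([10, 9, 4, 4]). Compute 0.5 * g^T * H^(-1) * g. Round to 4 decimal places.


Step 1: H is diagonal, so H^(-1) * g = [-0.0109, -0.2178, 1.9939, 0.368].
Step 2: g^T H^(-1) g = sum_i g_i^2 / H_ii
  = (-0.1087)^2/10 + (-1.9604)^2/9 + (7.9756)^2/4 + (1.4719)^2/4
  = 0.0012 + 0.427 + 15.9025 + 0.5416 = 16.8724
Step 3: Objective decrease = 0.5 * g^T H^(-1) g = 8.4362


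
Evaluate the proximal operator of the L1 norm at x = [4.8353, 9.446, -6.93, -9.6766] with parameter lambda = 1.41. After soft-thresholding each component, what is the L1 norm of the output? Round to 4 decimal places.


Soft-thresholding with lambda = 1.41:
prox(4.8353) = sign(4.8353)*max(|4.8353| - 1.41, 0) = 3.4253
prox(9.446) = sign(9.446)*max(|9.446| - 1.41, 0) = 8.036
prox(-6.93) = sign(-6.93)*max(|-6.93| - 1.41, 0) = -5.52
prox(-9.6766) = sign(-9.6766)*max(|-9.6766| - 1.41, 0) = -8.2666
prox(x) = [3.4253, 8.036, -5.52, -8.2666]
||prox(x)||_1 = 3.4253 + 8.036 + 5.52 + 8.2666 = 25.2479


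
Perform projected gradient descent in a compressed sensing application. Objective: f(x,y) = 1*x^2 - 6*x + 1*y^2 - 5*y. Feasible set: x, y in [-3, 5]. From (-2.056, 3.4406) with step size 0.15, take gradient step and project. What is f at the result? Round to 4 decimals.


Step 1: Compute gradient at (-2.056, 3.4406).
grad_x = 2*1*-2.056 - 6 = -10.112
grad_y = 2*1*3.4406 - 5 = 1.8812
Step 2: Gradient step.
x_raw = -2.056 - 0.15*-10.112 = -0.5392
y_raw = 3.4406 - 0.15*1.8812 = 3.1584
Step 3: Project onto [-3, 5].
x_proj = clip(-0.5392) = -0.5392
y_proj = clip(3.1584) = 3.1584
Step 4: Evaluate f.
f(-0.5392, 3.1584) = -2.2905


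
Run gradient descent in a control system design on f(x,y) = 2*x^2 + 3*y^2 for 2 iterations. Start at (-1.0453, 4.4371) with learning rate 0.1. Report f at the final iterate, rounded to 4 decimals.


Gradient descent on f(x,y) = 2*x^2 + 3*y^2.
Starting point: (-1.0453, 4.4371), alpha = 0.1
Step 1: grad_x = 2*2*-1.0453 = -4.1812, grad_y = 2*3*4.4371 = 26.6226
  x_1 = -1.0453 - 0.1*-4.1812 = -0.6272
  y_1 = 4.4371 - 0.1*26.6226 = 1.7748
Step 2: grad_x = 2*2*-0.6272 = -2.5087, grad_y = 2*3*1.7748 = 10.649
  x_2 = -0.6272 - 0.1*-2.5087 = -0.3763
  y_2 = 1.7748 - 0.1*10.649 = 0.7099
f(-0.3763, 0.7099) = 2*(-0.3763)^2 + 3*0.7099^2 = 1.7952


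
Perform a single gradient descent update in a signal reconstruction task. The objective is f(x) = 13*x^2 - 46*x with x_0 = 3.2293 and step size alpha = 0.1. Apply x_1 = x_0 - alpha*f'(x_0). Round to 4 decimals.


We compute the gradient at x_0 and apply the update.
f'(x) = 26*x - 46
f'(3.2293) = 26*3.2293 - 46 = 37.9618
x_1 = 3.2293 - 0.1*37.9618 = -0.5669


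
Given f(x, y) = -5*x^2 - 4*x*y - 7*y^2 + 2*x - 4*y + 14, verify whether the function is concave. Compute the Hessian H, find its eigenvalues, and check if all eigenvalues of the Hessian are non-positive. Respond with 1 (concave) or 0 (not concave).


The Hessian of f(x,y) = -5*x^2 - 4*x*y - 7*y^2 + 2*x - 4*y + 14 is:
H = [[-10, -4], [-4, -14]]
Trace = -10 - 14 = -24
Determinant = -10*-14 - (-4)^2 = 124
Discriminant = (-24)^2 - 4*124 = 80.0
Eigenvalues: lambda_1 = -16.4721, lambda_2 = -7.5279
The function is concave.

1


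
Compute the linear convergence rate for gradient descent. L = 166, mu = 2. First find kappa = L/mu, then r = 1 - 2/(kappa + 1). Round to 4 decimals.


Step 1: Compute the condition number.
kappa = L/mu = 166/2 = 83.0
Step 2: Compute the convergence rate.
r = 1 - 2/(kappa + 1) = 1 - 2*mu/(L + mu) = (L - mu)/(L + mu) = 164/168 = 0.9762


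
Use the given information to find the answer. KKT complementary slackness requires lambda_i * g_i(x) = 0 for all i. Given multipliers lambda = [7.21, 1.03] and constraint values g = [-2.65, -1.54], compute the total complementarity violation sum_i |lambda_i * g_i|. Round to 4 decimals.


KKT complementary slackness check:
lambda_1 * g_1 = 7.21 * -2.65 = -19.1065
lambda_2 * g_2 = 1.03 * -1.54 = -1.5862
Total violation = 19.1065 + 1.5862 = 20.6927


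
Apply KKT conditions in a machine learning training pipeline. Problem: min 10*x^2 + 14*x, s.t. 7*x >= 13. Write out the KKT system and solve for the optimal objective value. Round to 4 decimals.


Step 1: Try lambda = 0 (constraint inactive).
x_unc = -14/(2*10) = -0.7
Check: 7*-0.7 = -4.9 < 13 -- violated!
Step 2: Constraint must be active: 7*x = 13
x* = 13/7 = 1.8571 (rounded; the exact value 13/7 is used below)
lambda = (2*10*(13/7) + 14)/7 = 7.3061
Step 3: Compute optimal value.
f(x*) = 10*(13/7)^2 + 14*(13/7) = 60.4898


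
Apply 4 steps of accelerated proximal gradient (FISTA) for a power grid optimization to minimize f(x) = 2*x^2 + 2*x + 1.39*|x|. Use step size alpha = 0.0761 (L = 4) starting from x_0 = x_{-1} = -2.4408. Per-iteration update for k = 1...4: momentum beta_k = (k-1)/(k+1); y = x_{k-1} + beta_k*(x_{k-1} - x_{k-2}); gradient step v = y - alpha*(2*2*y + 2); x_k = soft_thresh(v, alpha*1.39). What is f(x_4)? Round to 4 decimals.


FISTA on f(x) = 2*x^2 + 2*x + 1.39*|x|
L = 4, alpha = 0.0761
Iteration 1: beta = 0.0, y = -2.4408 + 0.0*(-2.4408 + 2.4408) = -2.4408
  grad(y) = -7.7632, v = y - alpha*grad = -1.85
  prox(v) = soft_thresh(-1.85, 0.1058) = -1.7442
Iteration 2: beta = 0.3333, y = -1.7442 + 0.3333*(-1.7442 + 2.4408) = -1.5121
  grad(y) = -4.0482, v = y - alpha*grad = -1.204
  prox(v) = soft_thresh(-1.204, 0.1058) = -1.0982
Iteration 3: beta = 0.5, y = -1.0982 + 0.5*(-1.0982 + 1.7442) = -0.7752
  grad(y) = -1.1008, v = y - alpha*grad = -0.6914
  prox(v) = soft_thresh(-0.6914, 0.1058) = -0.5856
Iteration 4: beta = 0.6, y = -0.5856 + 0.6*(-0.5856 + 1.0982) = -0.2781
  grad(y) = 0.8876, v = y - alpha*grad = -0.3456
  prox(v) = soft_thresh(-0.3456, 0.1058) = -0.2399
f(x_4) = 2*(-0.2399)^2 + 2*(-0.2399) + 1.39*|-0.2399| = -0.0312


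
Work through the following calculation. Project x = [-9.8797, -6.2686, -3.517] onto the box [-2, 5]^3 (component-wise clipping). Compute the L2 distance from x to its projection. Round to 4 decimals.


Project each component onto [-2, 5].
clip(-9.8797) = -2.0, clip(-6.2686) = -2.0, clip(-3.517) = -2.0
Projection = [-2.0, -2.0, -2.0]
Squared diffs: [62.0897, 18.2209, 2.3013]
Distance = sqrt(82.6119) = 9.0891


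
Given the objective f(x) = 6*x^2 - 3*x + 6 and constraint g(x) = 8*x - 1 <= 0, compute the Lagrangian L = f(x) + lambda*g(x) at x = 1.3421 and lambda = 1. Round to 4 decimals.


Step 1: Evaluate f(x).
f(1.3421) = 6*1.3421^2 - 3*1.3421 + 6 = 12.7811
Step 2: Evaluate g(x).
g(1.3421) = 8*1.3421 - 1 = 9.7368
Step 3: Compute Lagrangian.
L = 12.7811 + 1*9.7368 = 22.5179


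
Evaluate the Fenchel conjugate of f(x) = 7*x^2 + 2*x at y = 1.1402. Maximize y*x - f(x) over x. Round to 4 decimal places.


f*(y) = sup_x {y*x - a*x^2 - b*x} = sup_x {(y-b)*x - a*x^2}
FOC: (y - b) - 2a*x = 0 => x* = (y - b)/(2a)
x* = (1.1402 - 2)/(2*7) = -0.0614
f*(1.1402) = (y-b)^2/(4a) = (1.1402 - 2)^2/(4*7)
= 0.7393/28 = 0.0264


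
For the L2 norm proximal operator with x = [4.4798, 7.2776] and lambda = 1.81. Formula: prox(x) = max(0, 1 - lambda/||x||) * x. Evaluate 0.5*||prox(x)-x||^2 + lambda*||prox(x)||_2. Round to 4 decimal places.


Step 1: Compute ||x||.
||x|| = 8.5459
Step 2: Compute scaling factor.
scale = max(0, 1 - 1.81/8.5459) = 0.7882
Step 3: prox(x) = [3.531, 5.7362]
||prox(x)|| = 6.7359
Step 4: Proximal objective.
0.5*||prox-x||^2 = 1.6381
lambda*||prox|| = 12.192
Total = 13.83


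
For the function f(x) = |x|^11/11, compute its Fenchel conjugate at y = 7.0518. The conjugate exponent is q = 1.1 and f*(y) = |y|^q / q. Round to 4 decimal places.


The conjugate exponent q satisfies 1/p + 1/q = 1.
p = 11, so q = 11/(11 - 1) = 1.1
|y|^q = 7.0518^1.1 = 8.5729
f*(7.0518) = 8.5729 / 1.1 = 7.7936


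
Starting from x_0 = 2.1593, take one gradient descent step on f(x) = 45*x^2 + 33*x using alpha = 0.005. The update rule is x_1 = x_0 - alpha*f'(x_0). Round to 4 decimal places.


We compute the gradient at x_0 and apply the update.
f'(x) = 90*x + 33
f'(2.1593) = 90*2.1593 + 33 = 227.337
x_1 = 2.1593 - 0.005*227.337 = 1.0226


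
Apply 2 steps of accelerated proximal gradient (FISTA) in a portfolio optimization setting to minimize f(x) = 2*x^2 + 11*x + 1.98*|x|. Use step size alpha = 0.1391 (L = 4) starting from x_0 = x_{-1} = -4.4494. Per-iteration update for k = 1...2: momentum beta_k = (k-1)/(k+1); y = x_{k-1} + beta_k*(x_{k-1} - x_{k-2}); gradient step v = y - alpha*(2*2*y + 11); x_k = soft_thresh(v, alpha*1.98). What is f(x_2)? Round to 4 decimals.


FISTA on f(x) = 2*x^2 + 11*x + 1.98*|x|
L = 4, alpha = 0.1391
Iteration 1: beta = 0.0, y = -4.4494 + 0.0*(-4.4494 + 4.4494) = -4.4494
  grad(y) = -6.7976, v = y - alpha*grad = -3.5039
  prox(v) = soft_thresh(-3.5039, 0.2754) = -3.2284
Iteration 2: beta = 0.3333, y = -3.2284 + 0.3333*(-3.2284 + 4.4494) = -2.8214
  grad(y) = -0.2858, v = y - alpha*grad = -2.7817
  prox(v) = soft_thresh(-2.7817, 0.2754) = -2.5063
f(x_2) = 2*(-2.5063)^2 + 11*(-2.5063) + 1.98*|-2.5063| = -10.0438


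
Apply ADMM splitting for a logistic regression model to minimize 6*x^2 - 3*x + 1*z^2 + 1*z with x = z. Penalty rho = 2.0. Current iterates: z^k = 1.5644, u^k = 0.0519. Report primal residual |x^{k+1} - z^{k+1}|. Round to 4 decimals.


ADMM iteration with rho = 2.0, z^k = 1.5644, u^k = 0.0519
Step 1: x-update.
Minimize 6*x^2 - 3*x + (2.0/2)*(x - 1.5644 + 0.0519)^2
FOC: (2*6 + 2.0)*x = 3 + 2.0*(1.5644 - 0.0519)
x^{k+1} = 0.4304
Step 2: z-update.
Minimize 1*z^2 + 1*z + (2.0/2)*(0.4304 - z + 0.0519)^2
FOC: (2*1 + 2.0)*z = -1 + 2.0*(0.4304 + 0.0519)
z^{k+1} = -0.0089
Step 3: u-update.
u^{k+1} = 0.0519 + 0.4304 + 0.0089 = 0.4911
Step 4: Primal residual = |0.4304 + 0.0089| = 0.4392


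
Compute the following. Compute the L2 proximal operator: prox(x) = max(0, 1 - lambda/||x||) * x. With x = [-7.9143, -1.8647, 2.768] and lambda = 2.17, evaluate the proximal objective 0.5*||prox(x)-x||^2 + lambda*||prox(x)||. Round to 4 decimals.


Step 1: Compute ||x||.
||x|| = 8.5892
Step 2: Compute scaling factor.
scale = max(0, 1 - 2.17/8.5892) = 0.7474
Step 3: prox(x) = [-5.9148, -1.3936, 2.0687]
||prox(x)|| = 6.4192
Step 4: Proximal objective.
0.5*||prox-x||^2 = 2.3545
lambda*||prox|| = 13.9297
Total = 16.2842


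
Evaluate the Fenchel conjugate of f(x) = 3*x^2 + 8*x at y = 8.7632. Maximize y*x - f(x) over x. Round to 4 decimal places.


f*(y) = sup_x {y*x - a*x^2 - b*x} = sup_x {(y-b)*x - a*x^2}
FOC: (y - b) - 2a*x = 0 => x* = (y - b)/(2a)
x* = (8.7632 - 8)/(2*3) = 0.1272
f*(8.7632) = (y-b)^2/(4a) = (8.7632 - 8)^2/(4*3)
= 0.5825/12 = 0.0485


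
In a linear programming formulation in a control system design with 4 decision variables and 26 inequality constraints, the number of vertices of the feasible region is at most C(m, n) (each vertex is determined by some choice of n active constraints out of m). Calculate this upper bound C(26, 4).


Each vertex corresponds to some choice of n active constraints out of m, so the number of vertices is at most C(m, n) = m! / (n!(m-n)!).
m = 26, n = 4
Numerator: 26 * 25 * 24 * 23
Denominator: 4! = 24
C(26, 4) = 14950


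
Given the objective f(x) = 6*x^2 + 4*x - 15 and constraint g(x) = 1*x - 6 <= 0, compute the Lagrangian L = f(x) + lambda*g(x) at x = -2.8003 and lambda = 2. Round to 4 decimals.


Step 1: Evaluate f(x).
f(-2.8003) = 6*(-2.8003)^2 + 4*(-2.8003) - 15 = 20.8489
Step 2: Evaluate g(x).
g(-2.8003) = 1*-2.8003 - 6 = -8.8003
Step 3: Compute Lagrangian.
L = 20.8489 + 2*-8.8003 = 3.2483


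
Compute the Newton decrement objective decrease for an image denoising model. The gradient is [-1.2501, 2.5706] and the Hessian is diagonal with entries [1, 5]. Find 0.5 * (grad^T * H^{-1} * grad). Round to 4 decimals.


Step 1: H is diagonal, so H^(-1) * g = [-1.2501, 0.5141].
Step 2: g^T H^(-1) g = sum_i g_i^2 / H_ii
  = (-1.2501)^2/1 + (2.5706)^2/5
  = 1.5628 + 1.3216 = 2.8843
Step 3: Objective decrease = 0.5 * g^T H^(-1) g = 1.4422


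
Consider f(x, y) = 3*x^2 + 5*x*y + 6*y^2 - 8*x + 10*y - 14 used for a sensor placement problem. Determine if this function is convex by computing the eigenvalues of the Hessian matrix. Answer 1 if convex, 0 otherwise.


The Hessian of f(x,y) = 3*x^2 + 5*x*y + 6*y^2 - 8*x + 10*y - 14 is:
H = [[6, 5], [5, 12]]
Trace = 6 + 12 = 18
Determinant = 6*12 - (5)^2 = 47
Discriminant = (18)^2 - 4*47 = 136.0
Eigenvalues: lambda_1 = 3.169, lambda_2 = 14.831
The function is convex.

1


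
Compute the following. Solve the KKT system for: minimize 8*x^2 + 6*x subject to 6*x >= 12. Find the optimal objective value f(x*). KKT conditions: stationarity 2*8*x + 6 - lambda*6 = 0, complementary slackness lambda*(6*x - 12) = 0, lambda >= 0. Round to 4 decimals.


Step 1: Try lambda = 0 (constraint inactive).
x_unc = -6/(2*8) = -0.375
Check: 6*-0.375 = -2.25 < 12 -- violated!
Step 2: Constraint must be active: 6*x = 12
x* = 12/6 = 2.0
lambda = (2*8*2.0 + 6)/6 = 6.3333
Step 3: Compute optimal value.
f(x*) = 8*2.0^2 + 6*2.0 = 44.0


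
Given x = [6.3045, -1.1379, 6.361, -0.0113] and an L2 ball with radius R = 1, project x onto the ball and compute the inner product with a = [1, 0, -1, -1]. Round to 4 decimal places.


Step 1: Compute ||x|| (intermediates to 6 decimals).
||x|| = sqrt(6.3045^2 + (-1.1379)^2 + 6.361^2 + (-0.0113)^2) = 9.027956
Step 2: Project.
Since ||x|| > R, scale = R/||x|| = 1/9.027956 = 0.110767, proj(x) = scale * x
proj(x) = [0.698331, -0.126042, 0.704589, -0.001252]
Step 3: Dot product.
a^T * proj(x) = 1*0.698331 + 0*(-0.126042) - 1*0.704589 - 1*(-0.001252) = -0.005


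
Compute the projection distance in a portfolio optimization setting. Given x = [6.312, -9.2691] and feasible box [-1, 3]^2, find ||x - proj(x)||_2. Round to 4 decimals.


Project each component onto [-1, 3].
clip(6.312) = 3.0, clip(-9.2691) = -1.0
Projection = [3.0, -1.0]
Squared diffs: [10.9693, 68.378]
Distance = sqrt(79.3473) = 8.9077


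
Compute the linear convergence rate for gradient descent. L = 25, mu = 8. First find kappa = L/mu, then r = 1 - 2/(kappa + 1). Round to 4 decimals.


Step 1: Compute the condition number.
kappa = L/mu = 25/8 = 3.125
Step 2: Compute the convergence rate.
r = 1 - 2/(kappa + 1) = 1 - 2*mu/(L + mu) = (L - mu)/(L + mu) = 17/33 = 0.5152


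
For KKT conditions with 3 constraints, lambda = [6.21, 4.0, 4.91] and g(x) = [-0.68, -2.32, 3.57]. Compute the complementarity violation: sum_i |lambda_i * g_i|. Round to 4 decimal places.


KKT complementary slackness check:
lambda_1 * g_1 = 6.21 * -0.68 = -4.2228
lambda_2 * g_2 = 4.0 * -2.32 = -9.28
lambda_3 * g_3 = 4.91 * 3.57 = 17.5287
Total violation = 4.2228 + 9.28 + 17.5287 = 31.0315
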